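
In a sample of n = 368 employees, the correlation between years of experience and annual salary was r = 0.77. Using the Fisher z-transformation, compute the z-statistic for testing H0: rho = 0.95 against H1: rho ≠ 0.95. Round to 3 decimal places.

-15.503

z_r = atanh(0.77) = 1.020328,  z_0 = atanh(0.95) = 1.831781
SE = 1/√(n−3) = 1/√365 = 0.052342
z = (z_r − z_0)/SE = (1.020328 − 1.831781) / 0.052342 = -0.811453 / 0.052342 = -15.503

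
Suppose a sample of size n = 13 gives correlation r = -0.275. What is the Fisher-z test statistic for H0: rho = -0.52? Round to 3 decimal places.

0.930

z_r = atanh(-0.275) = -0.282265,  z_0 = atanh(-0.52) = -0.576340
SE = 1/√(n−3) = 1/√10 = 0.316228
z = (z_r − z_0)/SE = (-0.282265 − (-0.576340)) / 0.316228 = 0.294075 / 0.316228 = 0.930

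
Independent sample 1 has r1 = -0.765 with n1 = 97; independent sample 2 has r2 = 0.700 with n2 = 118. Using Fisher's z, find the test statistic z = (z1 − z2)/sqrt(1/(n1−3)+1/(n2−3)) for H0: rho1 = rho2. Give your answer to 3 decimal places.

-13.488

Fisher z-transforms: z1 = atanh(-0.765) = -1.008160, z2 = atanh(0.700) = 0.867301; difference d = -1.875461
Var(d) = 1/94 + 1/115 = 0.0106383 + 0.0086957 = 0.0193340
z = d/√Var(d) = -1.875461 / √0.0193340 = -1.875461 / 0.139047 = -13.488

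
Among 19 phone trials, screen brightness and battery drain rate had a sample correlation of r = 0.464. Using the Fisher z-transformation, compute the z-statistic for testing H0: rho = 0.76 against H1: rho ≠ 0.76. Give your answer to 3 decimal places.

Fisher z: atanh(0.464) = 0.502397, atanh(0.76) = 0.996215
z = (z_r − z_0)·√(n−3) = (0.502397 − 0.996215)·√16 = -0.493818 · 4.000000 = -1.975

-1.975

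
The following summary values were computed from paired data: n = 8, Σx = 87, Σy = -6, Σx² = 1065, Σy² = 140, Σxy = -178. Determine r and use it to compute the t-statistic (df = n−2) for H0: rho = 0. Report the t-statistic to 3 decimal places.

S_xy = nΣxy − ΣxΣy = 8·(-178) − 87·(-6) = -1424 − (-522) = -902
S_xx = nΣx² − (Σx)² = 8·1065 − 87² = 8520 − 7569 = 951
S_yy = nΣy² − (Σy)² = 8·140 − (-6)² = 1120 − 36 = 1084
r = S_xy / √(S_xx·S_yy) = -902 / √(951·1084) = -902 / √1030884 = -902 / 1015.3246 = -0.8884
t = r·√(n−2)/√(1−r²) = -0.8884·√6 / √(1−0.789255) = -2.176127 / 0.459070 = -4.740

-4.740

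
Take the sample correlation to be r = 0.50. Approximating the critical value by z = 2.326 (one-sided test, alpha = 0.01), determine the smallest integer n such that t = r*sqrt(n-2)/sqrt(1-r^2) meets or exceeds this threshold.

r√(n−2)/√(1−r²) ≥ 2.326  ⇔  n−2 ≥ (2.326)²·(1−r²)/r²
(1−r²)/r² = (1−0.2500)/0.2500 = 3.0000
n ≥ 2 + 5.410276·3.0000 = 2 + 16.2308 = 18.2308
⌈18.2308⌉ = 19

19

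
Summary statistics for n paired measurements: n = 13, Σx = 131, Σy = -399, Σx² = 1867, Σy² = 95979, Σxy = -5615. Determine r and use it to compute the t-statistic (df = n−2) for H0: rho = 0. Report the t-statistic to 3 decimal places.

-0.804

Numerator: nΣxy − (Σx)(Σy) = 13·(-5615) − (131)(-399) = -20726
Denominator: √[(nΣx²−(Σx)²)(nΣy²−(Σy)²)]
  nΣx²−(Σx)² = 13·1867 − 17161 = 7110;  nΣy²−(Σy)² = 13·95979 − 159201 = 1088526
  √(7110·1088526) = √7739419860 = 87973.9726
r = -20726 / 87973.9726 = -0.2356
t = r·√(n−2)/√(1−r²) = -0.2356·√11 / √(1−0.055507) = -0.781397 / 0.971850 = -0.804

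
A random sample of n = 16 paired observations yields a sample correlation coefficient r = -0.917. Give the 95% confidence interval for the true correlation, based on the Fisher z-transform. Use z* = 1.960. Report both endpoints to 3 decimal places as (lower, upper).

(-0.971, -0.772)

Fisher z: z_r = atanh(r) = ½·ln((1+(-0.917))/(1−(-0.917))) = -1.569838
SE(z) = 1/√(n−3) = 1/√13 = 0.277350
95% ⇒ z* = 1.960; margin = 1.960·0.277350 = 0.543606
CI on z-scale: (-2.113444, -1.026232)
Back-transform: tanh(-2.113444) = -0.971225, tanh(-1.026232) = -0.772393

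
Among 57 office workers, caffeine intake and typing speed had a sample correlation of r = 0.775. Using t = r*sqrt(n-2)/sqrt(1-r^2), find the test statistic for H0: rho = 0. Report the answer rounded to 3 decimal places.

9.095

1 − r² = 1 − 0.600625 = 0.399375;  √(1−r²) = 0.631961
√(n−2) = √55 = 7.416198
t = r·√(n−2)/√(1−r²) = 0.775 · 7.416198 / 0.631961 = 9.095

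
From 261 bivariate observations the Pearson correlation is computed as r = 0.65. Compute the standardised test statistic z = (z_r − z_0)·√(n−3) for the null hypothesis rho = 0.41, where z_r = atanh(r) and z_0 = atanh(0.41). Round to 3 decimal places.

5.456

Fisher z: atanh(0.65) = 0.775299, atanh(0.41) = 0.435611
z = (z_r − z_0)·√(n−3) = (0.775299 − 0.435611)·√258 = 0.339688 · 16.062378 = 5.456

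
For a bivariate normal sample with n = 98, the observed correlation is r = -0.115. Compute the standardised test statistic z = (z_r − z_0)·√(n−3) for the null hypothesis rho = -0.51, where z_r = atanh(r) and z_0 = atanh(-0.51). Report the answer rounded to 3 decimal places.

4.359

z_r = atanh(-0.115) = -0.115511,  z_0 = atanh(-0.51) = -0.562730
SE = 1/√(n−3) = 1/√95 = 0.102598
z = (z_r − z_0)/SE = (-0.115511 − (-0.562730)) / 0.102598 = 0.447219 / 0.102598 = 4.359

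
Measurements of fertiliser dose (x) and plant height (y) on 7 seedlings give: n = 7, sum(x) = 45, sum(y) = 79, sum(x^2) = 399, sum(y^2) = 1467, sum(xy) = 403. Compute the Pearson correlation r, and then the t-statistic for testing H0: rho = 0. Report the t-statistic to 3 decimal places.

S_xy = nΣxy − ΣxΣy = 7·403 − 45·79 = 2821 − 3555 = -734
S_xx = nΣx² − (Σx)² = 7·399 − 45² = 2793 − 2025 = 768
S_yy = nΣy² − (Σy)² = 7·1467 − 79² = 10269 − 6241 = 4028
r = S_xy / √(S_xx·S_yy) = -734 / √(768·4028) = -734 / √3093504 = -734 / 1758.8360 = -0.4173
t = r·√(n−2)/√(1−r²) = -0.4173·√5 / √(1−0.174139) = -0.933111 / 0.908769 = -1.027

-1.027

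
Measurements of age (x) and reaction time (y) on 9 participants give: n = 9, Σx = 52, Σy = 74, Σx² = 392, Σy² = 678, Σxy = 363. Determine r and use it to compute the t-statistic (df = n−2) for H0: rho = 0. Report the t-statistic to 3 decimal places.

-3.641

Numerator: nΣxy − (Σx)(Σy) = 9·363 − (52)(74) = -581
Denominator: √[(nΣx²−(Σx)²)(nΣy²−(Σy)²)]
  nΣx²−(Σx)² = 9·392 − 2704 = 824;  nΣy²−(Σy)² = 9·678 − 5476 = 626
  √(824·626) = √515824 = 718.2089
r = -581 / 718.2089 = -0.8090
t = r·√(n−2)/√(1−r²) = -0.8090·√7 / √(1−0.654481) = -2.140413 / 0.587809 = -3.641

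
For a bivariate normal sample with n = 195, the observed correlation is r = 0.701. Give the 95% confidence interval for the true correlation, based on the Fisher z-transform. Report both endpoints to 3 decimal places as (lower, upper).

z_r = atanh(0.701) = 0.869264;  SE = 1/√(n−3) = 1/√192 = 0.072169
z-limits: 0.869264 ± 1.960·0.072169 = 0.869264 ± 0.141451 = [0.727813, 1.010715]
ρ-limits: (tanh 0.727813, tanh 1.010715) = (0.622, 0.766)

(0.622, 0.766)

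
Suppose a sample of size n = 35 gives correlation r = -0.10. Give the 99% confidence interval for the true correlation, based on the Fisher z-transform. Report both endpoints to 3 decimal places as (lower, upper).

(-0.505, 0.341)

Fisher z: z_r = atanh(r) = ½·ln((1+(-0.10))/(1−(-0.10))) = -0.100335
SE(z) = 1/√(n−3) = 1/√32 = 0.176777
99% ⇒ z* = 2.576; margin = 2.576·0.176777 = 0.455378
CI on z-scale: (-0.555713, 0.355043)
Back-transform: tanh(-0.555713) = -0.504790, tanh(0.355043) = 0.340840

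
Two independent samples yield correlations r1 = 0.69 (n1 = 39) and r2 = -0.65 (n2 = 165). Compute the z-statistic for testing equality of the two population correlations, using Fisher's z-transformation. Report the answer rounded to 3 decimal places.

8.810

z1 = atanh(0.69) = 0.847956,  z2 = atanh(-0.65) = -0.775299
SE = √(1/(n1−3) + 1/(n2−3)) = √(1/36 + 1/162) = √(0.0277778 + 0.0061728) = √0.0339506 = 0.184257
z = (z1 − z2)/SE = (0.847956 − (-0.775299)) / 0.184257 = 1.623255 / 0.184257 = 8.810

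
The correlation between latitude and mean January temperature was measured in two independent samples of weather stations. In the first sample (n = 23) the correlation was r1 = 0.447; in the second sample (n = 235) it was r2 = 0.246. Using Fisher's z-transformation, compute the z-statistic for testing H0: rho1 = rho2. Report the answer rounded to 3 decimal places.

z1 = atanh(0.447) = 0.480945,  z2 = atanh(0.246) = 0.251151
SE = √(1/(n1−3) + 1/(n2−3)) = √(1/20 + 1/232) = √(0.0500000 + 0.0043103) = √0.0543103 = 0.233046
z = (z1 − z2)/SE = (0.480945 − 0.251151) / 0.233046 = 0.229794 / 0.233046 = 0.986

0.986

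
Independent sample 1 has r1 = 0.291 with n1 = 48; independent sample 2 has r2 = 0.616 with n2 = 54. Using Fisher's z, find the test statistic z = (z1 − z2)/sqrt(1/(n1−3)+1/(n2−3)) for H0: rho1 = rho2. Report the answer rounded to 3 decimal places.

-2.048

z1 = atanh(0.291) = 0.299658,  z2 = atanh(0.616) = 0.718533
SE = √(1/(n1−3) + 1/(n2−3)) = √(1/45 + 1/51) = √(0.0222222 + 0.0196078) = √0.0418300 = 0.204524
z = (z1 − z2)/SE = (0.299658 − 0.718533) / 0.204524 = -0.418875 / 0.204524 = -2.048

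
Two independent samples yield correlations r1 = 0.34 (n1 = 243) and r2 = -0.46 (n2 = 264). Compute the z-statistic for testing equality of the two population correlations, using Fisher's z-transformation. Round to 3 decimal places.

Fisher z-transforms: z1 = atanh(0.34) = 0.354093, z2 = atanh(-0.46) = -0.497311; difference d = 0.851404
Var(d) = 1/240 + 1/261 = 0.0041667 + 0.0038314 = 0.0079981
z = d/√Var(d) = 0.851404 / √0.0079981 = 0.851404 / 0.089432 = 9.520

9.520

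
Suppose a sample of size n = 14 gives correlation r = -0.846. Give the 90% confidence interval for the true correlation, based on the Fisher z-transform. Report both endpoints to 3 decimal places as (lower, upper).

(-0.940, -0.633)

Fisher z: z_r = atanh(r) = ½·ln((1+(-0.846))/(1−(-0.846))) = -1.241912
SE(z) = 1/√(n−3) = 1/√11 = 0.301511
90% ⇒ z* = 1.645; margin = 1.645·0.301511 = 0.495986
CI on z-scale: (-1.737898, -0.745926)
Back-transform: tanh(-1.737898) = -0.939982, tanh(-0.745926) = -0.632712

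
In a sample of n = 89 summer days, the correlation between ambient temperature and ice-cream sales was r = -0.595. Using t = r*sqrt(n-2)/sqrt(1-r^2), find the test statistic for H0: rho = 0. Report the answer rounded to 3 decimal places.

1 − r² = 1 − 0.354025 = 0.645975;  √(1−r²) = 0.803726
√(n−2) = √87 = 9.327379
t = r·√(n−2)/√(1−r²) = -0.595 · 9.327379 / 0.803726 = -6.905

-6.905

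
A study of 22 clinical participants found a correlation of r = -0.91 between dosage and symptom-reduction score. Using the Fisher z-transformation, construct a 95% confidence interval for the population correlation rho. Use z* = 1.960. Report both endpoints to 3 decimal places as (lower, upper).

z_r = atanh(-0.91) = -1.527524;  SE = 1/√(n−3) = 1/√19 = 0.229416
z-limits: -1.527524 ± 1.960·0.229416 = -1.527524 ± 0.449655 = [-1.977179, -1.077869]
ρ-limits: (tanh -1.977179, tanh -1.077869) = (-0.962, -0.792)

(-0.962, -0.792)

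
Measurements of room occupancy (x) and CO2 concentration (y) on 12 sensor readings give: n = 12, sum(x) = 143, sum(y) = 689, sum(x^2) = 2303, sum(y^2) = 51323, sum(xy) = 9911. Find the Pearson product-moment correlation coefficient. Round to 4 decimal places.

0.6406

S_xy = nΣxy − ΣxΣy = 12·9911 − 143·689 = 118932 − 98527 = 20405
S_xx = nΣx² − (Σx)² = 12·2303 − 143² = 27636 − 20449 = 7187
S_yy = nΣy² − (Σy)² = 12·51323 − 689² = 615876 − 474721 = 141155
r = S_xy / √(S_xx·S_yy) = 20405 / √(7187·141155) = 20405 / √1014480985 = 20405 / 31850.9181 = 0.6406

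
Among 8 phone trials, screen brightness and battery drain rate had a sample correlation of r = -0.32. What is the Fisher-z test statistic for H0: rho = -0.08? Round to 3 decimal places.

-0.562

Fisher z: atanh(-0.32) = -0.331647, atanh(-0.08) = -0.080171
z = (z_r − z_0)·√(n−3) = (-0.331647 − (-0.080171))·√5 = -0.251476 · 2.236068 = -0.562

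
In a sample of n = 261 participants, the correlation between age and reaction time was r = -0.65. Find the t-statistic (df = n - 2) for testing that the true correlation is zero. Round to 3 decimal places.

t = r·√(n−2) / √(1−r²) with r = -0.65, n = 261
  = -0.65·√259 / √(1 − 0.4225)
  = -0.65·16.093477 / 0.759934
  = -10.460760 / 0.759934 = -13.765

-13.765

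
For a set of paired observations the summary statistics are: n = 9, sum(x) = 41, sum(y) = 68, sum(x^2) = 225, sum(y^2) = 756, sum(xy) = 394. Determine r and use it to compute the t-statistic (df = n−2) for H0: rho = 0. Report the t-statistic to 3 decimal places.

4.789

Numerator: nΣxy − (Σx)(Σy) = 9·394 − (41)(68) = 758
Denominator: √[(nΣx²−(Σx)²)(nΣy²−(Σy)²)]
  nΣx²−(Σx)² = 9·225 − 1681 = 344;  nΣy²−(Σy)² = 9·756 − 4624 = 2180
  √(344·2180) = √749920 = 865.9792
r = 758 / 865.9792 = 0.8753
t = r·√(n−2)/√(1−r²) = 0.8753·√7 / √(1−0.766150) = 2.315826 / 0.483580 = 4.789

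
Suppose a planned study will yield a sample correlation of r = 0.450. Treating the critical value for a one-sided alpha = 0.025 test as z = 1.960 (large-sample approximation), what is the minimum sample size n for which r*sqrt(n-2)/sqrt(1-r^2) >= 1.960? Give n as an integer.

18

Need r·√(n−2)/√(1−r²) ≥ 1.960
√(n−2) ≥ 1.960·√(1−0.202500) / 0.450 = 1.960·0.893029 / 0.450 = 3.8896
n−2 ≥ 15.1290  ⇒  n ≥ 17.1290
Smallest integer n = 18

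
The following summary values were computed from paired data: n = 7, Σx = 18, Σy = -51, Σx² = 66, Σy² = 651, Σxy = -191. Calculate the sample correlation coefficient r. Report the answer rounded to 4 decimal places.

-0.8065

S_xy = nΣxy − ΣxΣy = 7·(-191) − 18·(-51) = -1337 − (-918) = -419
S_xx = nΣx² − (Σx)² = 7·66 − 18² = 462 − 324 = 138
S_yy = nΣy² − (Σy)² = 7·651 − (-51)² = 4557 − 2601 = 1956
r = S_xy / √(S_xx·S_yy) = -419 / √(138·1956) = -419 / √269928 = -419 / 519.5460 = -0.8065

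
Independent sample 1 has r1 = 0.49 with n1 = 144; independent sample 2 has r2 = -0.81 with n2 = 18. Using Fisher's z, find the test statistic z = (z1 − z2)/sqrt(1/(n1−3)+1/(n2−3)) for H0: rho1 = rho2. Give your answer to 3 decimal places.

6.124

Fisher z-transforms: z1 = atanh(0.49) = 0.536060, z2 = atanh(-0.81) = -1.127029; difference d = 1.663089
Var(d) = 1/141 + 1/15 = 0.0070922 + 0.0666667 = 0.0737589
z = d/√Var(d) = 1.663089 / √0.0737589 = 1.663089 / 0.271586 = 6.124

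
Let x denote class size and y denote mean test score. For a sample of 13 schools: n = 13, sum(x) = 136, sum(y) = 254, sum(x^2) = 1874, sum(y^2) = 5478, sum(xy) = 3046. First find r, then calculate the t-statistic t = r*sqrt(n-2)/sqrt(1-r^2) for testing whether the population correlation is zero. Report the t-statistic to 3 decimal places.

S_xy = nΣxy − ΣxΣy = 13·3046 − 136·254 = 39598 − 34544 = 5054
S_xx = nΣx² − (Σx)² = 13·1874 − 136² = 24362 − 18496 = 5866
S_yy = nΣy² − (Σy)² = 13·5478 − 254² = 71214 − 64516 = 6698
r = S_xy / √(S_xx·S_yy) = 5054 / √(5866·6698) = 5054 / √39290468 = 5054 / 6268.2109 = 0.8063
t = r·√(n−2)/√(1−r²) = 0.8063·√11 / √(1−0.650120) = 2.674195 / 0.591507 = 4.521

4.521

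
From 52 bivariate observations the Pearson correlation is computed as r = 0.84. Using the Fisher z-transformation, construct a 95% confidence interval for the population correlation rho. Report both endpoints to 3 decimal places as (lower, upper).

z_r = atanh(0.84) = 1.221174;  SE = 1/√(n−3) = 1/√49 = 0.142857
z-limits: 1.221174 ± 1.960·0.142857 = 1.221174 ± 0.280000 = [0.941174, 1.501174]
ρ-limits: (tanh 0.941174, tanh 1.501174) = (0.736, 0.905)

(0.736, 0.905)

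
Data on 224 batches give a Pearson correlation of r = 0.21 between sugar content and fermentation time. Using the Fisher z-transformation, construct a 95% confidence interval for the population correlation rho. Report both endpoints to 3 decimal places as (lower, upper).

z_r = atanh(0.21) = 0.213171;  SE = 1/√(n−3) = 1/√221 = 0.067267
z-limits: 0.213171 ± 1.960·0.067267 = 0.213171 ± 0.131843 = [0.081328, 0.345014]
ρ-limits: (tanh 0.081328, tanh 0.345014) = (0.081, 0.332)

(0.081, 0.332)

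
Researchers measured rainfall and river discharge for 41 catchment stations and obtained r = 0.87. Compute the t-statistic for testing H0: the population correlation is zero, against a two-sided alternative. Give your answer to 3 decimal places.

11.019

1 − r² = 1 − 0.7569 = 0.2431;  √(1−r²) = 0.493052
√(n−2) = √39 = 6.244998
t = r·√(n−2)/√(1−r²) = 0.87 · 6.244998 / 0.493052 = 11.019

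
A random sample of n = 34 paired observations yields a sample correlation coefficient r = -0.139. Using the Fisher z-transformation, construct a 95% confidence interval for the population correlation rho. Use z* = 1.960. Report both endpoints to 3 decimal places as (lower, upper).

(-0.456, 0.209)

z_r = atanh(-0.139) = -0.139906;  SE = 1/√(n−3) = 1/√31 = 0.179605
z-limits: -0.139906 ± 1.960·0.179605 = -0.139906 ± 0.352026 = [-0.491932, 0.212120]
ρ-limits: (tanh -0.491932, tanh 0.212120) = (-0.456, 0.209)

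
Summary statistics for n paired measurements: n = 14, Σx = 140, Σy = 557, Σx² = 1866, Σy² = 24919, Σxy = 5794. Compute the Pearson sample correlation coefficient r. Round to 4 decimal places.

Numerator: nΣxy − (Σx)(Σy) = 14·5794 − (140)(557) = 3136
Denominator: √[(nΣx²−(Σx)²)(nΣy²−(Σy)²)]
  nΣx²−(Σx)² = 14·1866 − 19600 = 6524;  nΣy²−(Σy)² = 14·24919 − 310249 = 38617
  √(6524·38617) = √251937308 = 15872.5331
r = 3136 / 15872.5331 = 0.1976

0.1976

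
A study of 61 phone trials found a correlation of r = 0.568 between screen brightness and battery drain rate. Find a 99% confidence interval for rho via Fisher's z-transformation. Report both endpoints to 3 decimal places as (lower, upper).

(0.297, 0.754)

z_r = atanh(0.568) = 0.644565;  SE = 1/√(n−3) = 1/√58 = 0.131306
z-limits: 0.644565 ± 2.576·0.131306 = 0.644565 ± 0.338244 = [0.306321, 0.982809]
ρ-limits: (tanh 0.306321, tanh 0.982809) = (0.297, 0.754)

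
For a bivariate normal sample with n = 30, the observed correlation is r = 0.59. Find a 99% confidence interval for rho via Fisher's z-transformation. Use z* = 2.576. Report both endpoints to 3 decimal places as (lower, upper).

z_r = atanh(0.59) = 0.677666;  SE = 1/√(n−3) = 1/√27 = 0.192450
z-limits: 0.677666 ± 2.576·0.192450 = 0.677666 ± 0.495751 = [0.181915, 1.173417]
ρ-limits: (tanh 0.181915, tanh 1.173417) = (0.180, 0.825)

(0.180, 0.825)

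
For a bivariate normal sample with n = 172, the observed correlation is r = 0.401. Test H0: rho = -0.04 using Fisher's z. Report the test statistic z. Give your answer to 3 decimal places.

Fisher z: atanh(0.401) = 0.424840, atanh(-0.04) = -0.040021
z = (z_r − z_0)·√(n−3) = (0.424840 − (-0.040021))·√169 = 0.464861 · 13.000000 = 6.043

6.043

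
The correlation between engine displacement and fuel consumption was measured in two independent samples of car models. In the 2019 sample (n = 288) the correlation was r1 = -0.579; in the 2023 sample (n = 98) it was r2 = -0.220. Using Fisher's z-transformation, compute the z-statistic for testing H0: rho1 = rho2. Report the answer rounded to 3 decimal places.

z1 = atanh(-0.579) = -0.660957,  z2 = atanh(-0.220) = -0.223656
SE = √(1/(n1−3) + 1/(n2−3)) = √(1/285 + 1/95) = √(0.0035088 + 0.0105263) = √0.0140351 = 0.118470
z = (z1 − z2)/SE = (-0.660957 − (-0.223656)) / 0.118470 = -0.437301 / 0.118470 = -3.691

-3.691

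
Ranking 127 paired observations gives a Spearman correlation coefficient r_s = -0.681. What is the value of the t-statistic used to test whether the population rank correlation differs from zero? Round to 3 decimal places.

-10.397

1 − r_s² = 1 − 0.463761 = 0.536239;  √(1−r_s²) = 0.732283
√(n−2) = √125 = 11.180340
t = r_s·√(n−2)/√(1−r_s²) = -0.681 · 11.180340 / 0.732283 = -10.397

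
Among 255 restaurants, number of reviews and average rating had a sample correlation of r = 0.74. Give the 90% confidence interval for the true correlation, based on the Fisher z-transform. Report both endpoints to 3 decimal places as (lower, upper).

(0.689, 0.783)

Fisher z: z_r = atanh(r) = ½·ln((1+0.74)/(1−0.74)) = 0.950479
SE(z) = 1/√(n−3) = 1/√252 = 0.062994
90% ⇒ z* = 1.645; margin = 1.645·0.062994 = 0.103625
CI on z-scale: (0.846854, 1.054104)
Back-transform: tanh(0.846854) = 0.689422, tanh(1.054104) = 0.783397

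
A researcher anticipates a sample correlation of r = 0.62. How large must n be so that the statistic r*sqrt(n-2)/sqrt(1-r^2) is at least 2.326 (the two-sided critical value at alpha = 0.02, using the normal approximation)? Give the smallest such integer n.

11

r√(n−2)/√(1−r²) ≥ 2.326  ⇔  n−2 ≥ (2.326)²·(1−r²)/r²
(1−r²)/r² = (1−0.3844)/0.3844 = 1.6015
n ≥ 2 + 5.410276·1.6015 = 2 + 8.6646 = 10.6646
⌈10.6646⌉ = 11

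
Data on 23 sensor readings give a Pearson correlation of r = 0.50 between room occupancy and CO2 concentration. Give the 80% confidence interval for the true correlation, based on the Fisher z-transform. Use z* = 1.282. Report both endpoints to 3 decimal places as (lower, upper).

(0.257, 0.684)

z_r = atanh(0.50) = 0.549306;  SE = 1/√(n−3) = 1/√20 = 0.223607
z-limits: 0.549306 ± 1.282·0.223607 = 0.549306 ± 0.286664 = [0.262642, 0.835970]
ρ-limits: (tanh 0.262642, tanh 0.835970) = (0.257, 0.684)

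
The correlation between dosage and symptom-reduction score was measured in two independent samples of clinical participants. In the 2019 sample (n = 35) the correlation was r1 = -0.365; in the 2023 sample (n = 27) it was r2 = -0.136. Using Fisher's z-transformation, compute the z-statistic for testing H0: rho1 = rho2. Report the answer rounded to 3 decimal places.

Fisher z-transforms: z1 = atanh(-0.365) = -0.382642, z2 = atanh(-0.136) = -0.136848; difference d = -0.245794
Var(d) = 1/32 + 1/24 = 0.0312500 + 0.0416667 = 0.0729167
z = d/√Var(d) = -0.245794 / √0.0729167 = -0.245794 / 0.270031 = -0.910

-0.910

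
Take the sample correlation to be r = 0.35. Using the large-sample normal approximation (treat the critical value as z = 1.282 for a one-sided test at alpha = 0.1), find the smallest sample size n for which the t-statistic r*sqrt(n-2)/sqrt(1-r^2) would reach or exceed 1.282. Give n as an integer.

14

r√(n−2)/√(1−r²) ≥ 1.282  ⇔  n−2 ≥ (1.282)²·(1−r²)/r²
(1−r²)/r² = (1−0.1225)/0.1225 = 7.1633
n ≥ 2 + 1.643524·7.1633 = 2 + 11.7731 = 13.7731
⌈13.7731⌉ = 14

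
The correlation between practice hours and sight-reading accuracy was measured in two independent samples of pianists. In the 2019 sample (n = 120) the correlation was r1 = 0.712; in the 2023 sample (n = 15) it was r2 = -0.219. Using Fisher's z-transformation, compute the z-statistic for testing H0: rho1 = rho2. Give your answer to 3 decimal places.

z1 = atanh(0.712) = 0.891229,  z2 = atanh(-0.219) = -0.222605
SE = √(1/(n1−3) + 1/(n2−3)) = √(1/117 + 1/12) = √(0.0085470 + 0.0833333) = √0.0918803 = 0.303118
z = (z1 − z2)/SE = (0.891229 − (-0.222605)) / 0.303118 = 1.113834 / 0.303118 = 3.675

3.675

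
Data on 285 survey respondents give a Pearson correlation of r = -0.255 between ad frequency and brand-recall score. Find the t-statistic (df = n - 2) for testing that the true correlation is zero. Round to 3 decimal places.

-4.436

t = r·√(n−2) / √(1−r²) with r = -0.255, n = 285
  = -0.255·√283 / √(1 − 0.065025)
  = -0.255·16.822604 / 0.966941
  = -4.289764 / 0.966941 = -4.436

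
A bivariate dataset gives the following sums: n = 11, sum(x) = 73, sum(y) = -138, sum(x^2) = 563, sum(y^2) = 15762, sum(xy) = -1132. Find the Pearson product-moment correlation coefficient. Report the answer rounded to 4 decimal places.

Numerator: nΣxy − (Σx)(Σy) = 11·(-1132) − (73)(-138) = -2378
Denominator: √[(nΣx²−(Σx)²)(nΣy²−(Σy)²)]
  nΣx²−(Σx)² = 11·563 − 5329 = 864;  nΣy²−(Σy)² = 11·15762 − 19044 = 154338
  √(864·154338) = √133348032 = 11547.6418
r = -2378 / 11547.6418 = -0.2059

-0.2059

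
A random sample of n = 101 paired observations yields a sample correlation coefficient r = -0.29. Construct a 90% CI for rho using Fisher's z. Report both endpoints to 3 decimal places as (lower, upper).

z_r = atanh(-0.29) = -0.298566;  SE = 1/√(n−3) = 1/√98 = 0.101015
z-limits: -0.298566 ± 1.645·0.101015 = -0.298566 ± 0.166170 = [-0.464736, -0.132396]
ρ-limits: (tanh -0.464736, tanh -0.132396) = (-0.434, -0.132)

(-0.434, -0.132)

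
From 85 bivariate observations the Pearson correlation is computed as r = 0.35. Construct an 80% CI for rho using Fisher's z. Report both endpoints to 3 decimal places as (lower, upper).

Fisher z: z_r = atanh(r) = ½·ln((1+0.35)/(1−0.35)) = 0.365444
SE(z) = 1/√(n−3) = 1/√82 = 0.110432
80% ⇒ z* = 1.282; margin = 1.282·0.110432 = 0.141574
CI on z-scale: (0.223870, 0.507018)
Back-transform: tanh(0.223870) = 0.220204, tanh(0.507018) = 0.467619

(0.220, 0.468)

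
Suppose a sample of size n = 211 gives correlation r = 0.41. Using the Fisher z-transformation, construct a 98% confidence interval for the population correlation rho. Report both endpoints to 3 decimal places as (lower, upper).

z_r = atanh(0.41) = 0.435611;  SE = 1/√(n−3) = 1/√208 = 0.069338
z-limits: 0.435611 ± 2.326·0.069338 = 0.435611 ± 0.161280 = [0.274331, 0.596891]
ρ-limits: (tanh 0.274331, tanh 0.596891) = (0.268, 0.535)

(0.268, 0.535)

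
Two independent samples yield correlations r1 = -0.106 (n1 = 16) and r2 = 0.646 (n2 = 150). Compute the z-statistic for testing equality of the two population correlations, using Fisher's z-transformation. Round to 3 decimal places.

Fisher z-transforms: z1 = atanh(-0.106) = -0.106400, z2 = atanh(0.646) = 0.768403; difference d = -0.874803
Var(d) = 1/13 + 1/147 = 0.0769231 + 0.0068027 = 0.0837258
z = d/√Var(d) = -0.874803 / √0.0837258 = -0.874803 / 0.289354 = -3.023

-3.023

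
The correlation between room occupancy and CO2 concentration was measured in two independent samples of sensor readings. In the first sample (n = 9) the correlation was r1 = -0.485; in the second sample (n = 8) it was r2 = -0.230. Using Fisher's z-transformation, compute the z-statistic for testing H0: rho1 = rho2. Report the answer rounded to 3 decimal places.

-0.488

Fisher z-transforms: z1 = atanh(-0.485) = -0.529502, z2 = atanh(-0.230) = -0.234189; difference d = -0.295313
Var(d) = 1/6 + 1/5 = 0.1666667 + 0.2000000 = 0.3666667
z = d/√Var(d) = -0.295313 / √0.3666667 = -0.295313 / 0.605530 = -0.488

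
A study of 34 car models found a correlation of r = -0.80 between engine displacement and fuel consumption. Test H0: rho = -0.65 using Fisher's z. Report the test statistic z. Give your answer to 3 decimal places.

Fisher z: atanh(-0.80) = -1.098612, atanh(-0.65) = -0.775299
z = (z_r − z_0)·√(n−3) = (-1.098612 − (-0.775299))·√31 = -0.323313 · 5.567764 = -1.800

-1.800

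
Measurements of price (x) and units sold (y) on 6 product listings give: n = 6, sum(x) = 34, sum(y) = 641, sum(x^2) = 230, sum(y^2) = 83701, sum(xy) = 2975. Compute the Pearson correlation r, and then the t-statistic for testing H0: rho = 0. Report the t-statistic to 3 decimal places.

Numerator: nΣxy − (Σx)(Σy) = 6·2975 − (34)(641) = -3944
Denominator: √[(nΣx²−(Σx)²)(nΣy²−(Σy)²)]
  nΣx²−(Σx)² = 6·230 − 1156 = 224;  nΣy²−(Σy)² = 6·83701 − 410881 = 91325
  √(224·91325) = √20456800 = 4522.9194
r = -3944 / 4522.9194 = -0.8720
t = r·√(n−2)/√(1−r²) = -0.8720·√4 / √(1−0.760384) = -1.744000 / 0.489506 = -3.563

-3.563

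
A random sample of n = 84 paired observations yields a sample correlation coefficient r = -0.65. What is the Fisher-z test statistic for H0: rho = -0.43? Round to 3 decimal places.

z_r = atanh(-0.65) = -0.775299,  z_0 = atanh(-0.43) = -0.459897
SE = 1/√(n−3) = 1/√81 = 0.111111
z = (z_r − z_0)/SE = (-0.775299 − (-0.459897)) / 0.111111 = -0.315402 / 0.111111 = -2.839

-2.839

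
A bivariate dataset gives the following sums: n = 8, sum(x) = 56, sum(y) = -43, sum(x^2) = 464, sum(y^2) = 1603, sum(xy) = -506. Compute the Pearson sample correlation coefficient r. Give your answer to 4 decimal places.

-0.6523

S_xy = nΣxy − ΣxΣy = 8·(-506) − 56·(-43) = -4048 − (-2408) = -1640
S_xx = nΣx² − (Σx)² = 8·464 − 56² = 3712 − 3136 = 576
S_yy = nΣy² − (Σy)² = 8·1603 − (-43)² = 12824 − 1849 = 10975
r = S_xy / √(S_xx·S_yy) = -1640 / √(576·10975) = -1640 / √6321600 = -1640 / 2514.2792 = -0.6523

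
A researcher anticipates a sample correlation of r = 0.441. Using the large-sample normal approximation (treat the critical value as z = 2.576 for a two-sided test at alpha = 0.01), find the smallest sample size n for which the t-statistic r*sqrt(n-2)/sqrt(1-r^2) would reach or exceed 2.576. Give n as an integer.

30

Need r·√(n−2)/√(1−r²) ≥ 2.576
√(n−2) ≥ 2.576·√(1−0.194481) / 0.441 = 2.576·0.897507 / 0.441 = 5.2426
n−2 ≥ 27.4849  ⇒  n ≥ 29.4849
Smallest integer n = 30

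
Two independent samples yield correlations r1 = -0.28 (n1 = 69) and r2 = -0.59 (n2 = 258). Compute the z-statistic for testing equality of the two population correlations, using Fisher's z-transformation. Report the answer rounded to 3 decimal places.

z1 = atanh(-0.28) = -0.287682,  z2 = atanh(-0.59) = -0.677666
SE = √(1/(n1−3) + 1/(n2−3)) = √(1/66 + 1/255) = √(0.0151515 + 0.0039216) = √0.0190731 = 0.138105
z = (z1 − z2)/SE = (-0.287682 − (-0.677666)) / 0.138105 = 0.389984 / 0.138105 = 2.824

2.824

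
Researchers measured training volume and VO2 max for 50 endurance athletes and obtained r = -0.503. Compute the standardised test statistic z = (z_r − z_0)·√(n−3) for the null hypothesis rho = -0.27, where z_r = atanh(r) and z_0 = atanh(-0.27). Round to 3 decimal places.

-1.895

Fisher z: atanh(-0.503) = -0.553314, atanh(-0.27) = -0.276864
z = (z_r − z_0)·√(n−3) = (-0.553314 − (-0.276864))·√47 = -0.276450 · 6.855655 = -1.895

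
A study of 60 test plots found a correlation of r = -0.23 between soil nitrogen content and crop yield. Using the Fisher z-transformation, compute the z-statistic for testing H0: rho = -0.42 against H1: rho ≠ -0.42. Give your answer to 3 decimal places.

1.612

z_r = atanh(-0.23) = -0.234189,  z_0 = atanh(-0.42) = -0.447692
SE = 1/√(n−3) = 1/√57 = 0.132453
z = (z_r − z_0)/SE = (-0.234189 − (-0.447692)) / 0.132453 = 0.213503 / 0.132453 = 1.612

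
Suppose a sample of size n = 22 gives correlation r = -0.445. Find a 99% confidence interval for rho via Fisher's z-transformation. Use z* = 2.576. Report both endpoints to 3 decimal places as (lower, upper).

z_r = atanh(-0.445) = -0.478448;  SE = 1/√(n−3) = 1/√19 = 0.229416
z-limits: -0.478448 ± 2.576·0.229416 = -0.478448 ± 0.590976 = [-1.069424, 0.112528]
ρ-limits: (tanh -1.069424, tanh 0.112528) = (-0.789, 0.112)

(-0.789, 0.112)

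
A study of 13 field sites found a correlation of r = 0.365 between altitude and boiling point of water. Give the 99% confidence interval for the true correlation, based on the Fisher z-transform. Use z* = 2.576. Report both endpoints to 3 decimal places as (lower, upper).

(-0.407, 0.833)

Fisher z: z_r = atanh(r) = ½·ln((1+0.365)/(1−0.365)) = 0.382642
SE(z) = 1/√(n−3) = 1/√10 = 0.316228
99% ⇒ z* = 2.576; margin = 2.576·0.316228 = 0.814603
CI on z-scale: (-0.431961, 1.197245)
Back-transform: tanh(-0.431961) = -0.406959, tanh(1.197245) = 0.832812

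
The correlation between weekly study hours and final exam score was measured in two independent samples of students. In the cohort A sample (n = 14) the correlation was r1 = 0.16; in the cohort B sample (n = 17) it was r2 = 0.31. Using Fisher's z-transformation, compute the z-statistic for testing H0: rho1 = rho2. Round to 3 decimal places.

-0.395

Fisher z-transforms: z1 = atanh(0.16) = 0.161387, z2 = atanh(0.31) = 0.320545; difference d = -0.159158
Var(d) = 1/11 + 1/14 = 0.0909091 + 0.0714286 = 0.1623377
z = d/√Var(d) = -0.159158 / √0.1623377 = -0.159158 / 0.402912 = -0.395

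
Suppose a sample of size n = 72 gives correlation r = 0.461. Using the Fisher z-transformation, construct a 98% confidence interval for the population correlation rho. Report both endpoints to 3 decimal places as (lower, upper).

(0.215, 0.652)

Fisher z: z_r = atanh(r) = ½·ln((1+0.461)/(1−0.461)) = 0.498580
SE(z) = 1/√(n−3) = 1/√69 = 0.120386
98% ⇒ z* = 2.326; margin = 2.326·0.120386 = 0.280018
CI on z-scale: (0.218562, 0.778598)
Back-transform: tanh(0.218562) = 0.215147, tanh(0.778598) = 0.651901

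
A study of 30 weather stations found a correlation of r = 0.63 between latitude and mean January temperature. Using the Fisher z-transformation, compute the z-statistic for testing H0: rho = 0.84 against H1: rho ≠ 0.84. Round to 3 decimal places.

-2.493

z_r = atanh(0.63) = 0.741416,  z_0 = atanh(0.84) = 1.221174
SE = 1/√(n−3) = 1/√27 = 0.192450
z = (z_r − z_0)/SE = (0.741416 − 1.221174) / 0.192450 = -0.479758 / 0.192450 = -2.493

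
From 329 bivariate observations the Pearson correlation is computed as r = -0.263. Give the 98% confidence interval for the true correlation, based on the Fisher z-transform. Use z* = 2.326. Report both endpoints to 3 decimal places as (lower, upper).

(-0.378, -0.140)

Fisher z: z_r = atanh(r) = ½·ln((1+(-0.263))/(1−(-0.263))) = -0.269329
SE(z) = 1/√(n−3) = 1/√326 = 0.055385
98% ⇒ z* = 2.326; margin = 2.326·0.055385 = 0.128826
CI on z-scale: (-0.398155, -0.140503)
Back-transform: tanh(-0.398155) = -0.378369, tanh(-0.140503) = -0.139586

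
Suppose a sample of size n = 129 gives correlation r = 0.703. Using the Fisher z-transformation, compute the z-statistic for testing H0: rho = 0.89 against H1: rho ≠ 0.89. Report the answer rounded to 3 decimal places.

-6.159

z_r = atanh(0.703) = 0.873207,  z_0 = atanh(0.89) = 1.421926
SE = 1/√(n−3) = 1/√126 = 0.089087
z = (z_r − z_0)/SE = (0.873207 − 1.421926) / 0.089087 = -0.548719 / 0.089087 = -6.159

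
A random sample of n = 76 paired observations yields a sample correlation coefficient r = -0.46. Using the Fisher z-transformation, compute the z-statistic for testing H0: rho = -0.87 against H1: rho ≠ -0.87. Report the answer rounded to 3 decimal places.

z_r = atanh(-0.46) = -0.497311,  z_0 = atanh(-0.87) = -1.333080
SE = 1/√(n−3) = 1/√73 = 0.117041
z = (z_r − z_0)/SE = (-0.497311 − (-1.333080)) / 0.117041 = 0.835769 / 0.117041 = 7.141

7.141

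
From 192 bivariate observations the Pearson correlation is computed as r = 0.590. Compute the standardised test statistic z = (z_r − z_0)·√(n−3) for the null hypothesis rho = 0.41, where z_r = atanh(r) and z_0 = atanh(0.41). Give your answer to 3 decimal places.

3.328

Fisher z: atanh(0.590) = 0.677666, atanh(0.41) = 0.435611
z = (z_r − z_0)·√(n−3) = (0.677666 − 0.435611)·√189 = 0.242055 · 13.747727 = 3.328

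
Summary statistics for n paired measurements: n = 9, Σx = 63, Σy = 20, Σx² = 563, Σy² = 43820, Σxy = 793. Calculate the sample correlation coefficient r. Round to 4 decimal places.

Numerator: nΣxy − (Σx)(Σy) = 9·793 − (63)(20) = 5877
Denominator: √[(nΣx²−(Σx)²)(nΣy²−(Σy)²)]
  nΣx²−(Σx)² = 9·563 − 3969 = 1098;  nΣy²−(Σy)² = 9·43820 − 400 = 393980
  √(1098·393980) = √432590040 = 20798.7990
r = 5877 / 20798.7990 = 0.2826

0.2826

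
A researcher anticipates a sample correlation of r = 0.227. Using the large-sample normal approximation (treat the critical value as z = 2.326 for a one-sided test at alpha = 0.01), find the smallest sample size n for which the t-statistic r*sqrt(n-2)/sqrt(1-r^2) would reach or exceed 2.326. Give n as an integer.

r√(n−2)/√(1−r²) ≥ 2.326  ⇔  n−2 ≥ (2.326)²·(1−r²)/r²
(1−r²)/r² = (1−0.051529)/0.051529 = 18.4065
n ≥ 2 + 5.410276·18.4065 = 2 + 99.5842 = 101.5842
⌈101.5842⌉ = 102

102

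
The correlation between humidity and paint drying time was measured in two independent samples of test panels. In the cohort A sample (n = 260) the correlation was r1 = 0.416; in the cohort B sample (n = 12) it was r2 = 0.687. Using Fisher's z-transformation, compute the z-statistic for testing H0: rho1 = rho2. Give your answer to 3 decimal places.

Fisher z-transforms: z1 = atanh(0.416) = 0.442845, z2 = atanh(0.687) = 0.842252; difference d = -0.399407
Var(d) = 1/257 + 1/9 = 0.0038911 + 0.1111111 = 0.1150022
z = d/√Var(d) = -0.399407 / √0.1150022 = -0.399407 / 0.339120 = -1.178

-1.178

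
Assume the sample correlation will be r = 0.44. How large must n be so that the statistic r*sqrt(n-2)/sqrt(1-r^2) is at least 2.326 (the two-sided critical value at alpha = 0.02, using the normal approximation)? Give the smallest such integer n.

r√(n−2)/√(1−r²) ≥ 2.326  ⇔  n−2 ≥ (2.326)²·(1−r²)/r²
(1−r²)/r² = (1−0.1936)/0.1936 = 4.1653
n ≥ 2 + 5.410276·4.1653 = 2 + 22.5354 = 24.5354
⌈24.5354⌉ = 25

25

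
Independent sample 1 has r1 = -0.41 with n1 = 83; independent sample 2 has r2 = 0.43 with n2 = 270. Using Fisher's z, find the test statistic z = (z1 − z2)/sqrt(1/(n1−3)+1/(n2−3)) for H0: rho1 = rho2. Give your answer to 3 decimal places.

Fisher z-transforms: z1 = atanh(-0.41) = -0.435611, z2 = atanh(0.43) = 0.459897; difference d = -0.895508
Var(d) = 1/80 + 1/267 = 0.0125000 + 0.0037453 = 0.0162453
z = d/√Var(d) = -0.895508 / √0.0162453 = -0.895508 / 0.127457 = -7.026

-7.026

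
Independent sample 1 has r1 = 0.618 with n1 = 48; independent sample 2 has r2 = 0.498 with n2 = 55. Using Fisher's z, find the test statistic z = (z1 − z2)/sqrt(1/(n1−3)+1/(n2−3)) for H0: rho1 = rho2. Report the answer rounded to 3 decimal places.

Fisher z-transforms: z1 = atanh(0.618) = 0.721763, z2 = atanh(0.498) = 0.546643; difference d = 0.175120
Var(d) = 1/45 + 1/52 = 0.0222222 + 0.0192308 = 0.0414530
z = d/√Var(d) = 0.175120 / √0.0414530 = 0.175120 / 0.203600 = 0.860

0.860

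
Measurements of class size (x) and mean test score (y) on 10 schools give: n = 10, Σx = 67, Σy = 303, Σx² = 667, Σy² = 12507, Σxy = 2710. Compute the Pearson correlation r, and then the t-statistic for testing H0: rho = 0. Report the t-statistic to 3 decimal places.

3.749

S_xy = nΣxy − ΣxΣy = 10·2710 − 67·303 = 27100 − 20301 = 6799
S_xx = nΣx² − (Σx)² = 10·667 − 67² = 6670 − 4489 = 2181
S_yy = nΣy² − (Σy)² = 10·12507 − 303² = 125070 − 91809 = 33261
r = S_xy / √(S_xx·S_yy) = 6799 / √(2181·33261) = 6799 / √72542241 = 6799 / 8517.1733 = 0.7983
t = r·√(n−2)/√(1−r²) = 0.7983·√8 / √(1−0.637283) = 2.257933 / 0.602260 = 3.749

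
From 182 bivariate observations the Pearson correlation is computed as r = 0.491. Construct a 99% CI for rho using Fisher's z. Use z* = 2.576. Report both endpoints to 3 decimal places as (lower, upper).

z_r = atanh(0.491) = 0.537377;  SE = 1/√(n−3) = 1/√179 = 0.074744
z-limits: 0.537377 ± 2.576·0.074744 = 0.537377 ± 0.192541 = [0.344836, 0.729918]
ρ-limits: (tanh 0.344836, tanh 0.729918) = (0.332, 0.623)

(0.332, 0.623)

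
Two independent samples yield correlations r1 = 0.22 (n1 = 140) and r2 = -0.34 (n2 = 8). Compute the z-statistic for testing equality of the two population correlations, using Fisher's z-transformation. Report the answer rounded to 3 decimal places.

1.269

Fisher z-transforms: z1 = atanh(0.22) = 0.223656, z2 = atanh(-0.34) = -0.354093; difference d = 0.577749
Var(d) = 1/137 + 1/5 = 0.0072993 + 0.2000000 = 0.2072993
z = d/√Var(d) = 0.577749 / √0.2072993 = 0.577749 / 0.455301 = 1.269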